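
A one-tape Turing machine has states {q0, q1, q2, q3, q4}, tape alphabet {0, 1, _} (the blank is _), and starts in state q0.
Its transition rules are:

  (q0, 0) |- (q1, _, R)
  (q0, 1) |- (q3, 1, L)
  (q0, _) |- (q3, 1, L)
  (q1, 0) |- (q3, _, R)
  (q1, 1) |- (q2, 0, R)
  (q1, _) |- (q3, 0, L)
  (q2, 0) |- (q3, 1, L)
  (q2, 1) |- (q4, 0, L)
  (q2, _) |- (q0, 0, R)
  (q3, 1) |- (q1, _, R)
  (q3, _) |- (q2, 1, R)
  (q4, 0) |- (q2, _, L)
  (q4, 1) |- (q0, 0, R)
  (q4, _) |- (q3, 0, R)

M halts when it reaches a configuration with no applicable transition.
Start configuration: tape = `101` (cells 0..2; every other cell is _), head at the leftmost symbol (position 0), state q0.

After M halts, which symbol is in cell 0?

q0 | _[1]01___   read 1 → write 1, move L, go to q3
q3 | [_]101___   read _ → write 1, move R, go to q2
q2 | 1[1]01___   read 1 → write 0, move L, go to q4
q4 | [1]001___   read 1 → write 0, move R, go to q0
q0 | 0[0]01___   read 0 → write _, move R, go to q1
q1 | 0_[0]1___   read 0 → write _, move R, go to q3
q3 | 0__[1]___   read 1 → write _, move R, go to q1
q1 | 0___[_]__   read _ → write 0, move L, go to q3
q3 | 0__[_]0__   read _ → write 1, move R, go to q2
q2 | 0__1[0]__   read 0 → write 1, move L, go to q3
q3 | 0__[1]1__   read 1 → write _, move R, go to q1
q1 | 0___[1]__   read 1 → write 0, move R, go to q2
q2 | 0___0[_]_   read _ → write 0, move R, go to q0
q0 | 0___00[_]   read _ → write 1, move L, go to q3
q3 | 0___0[0]1
Cell 0 holds _ when M halts.

_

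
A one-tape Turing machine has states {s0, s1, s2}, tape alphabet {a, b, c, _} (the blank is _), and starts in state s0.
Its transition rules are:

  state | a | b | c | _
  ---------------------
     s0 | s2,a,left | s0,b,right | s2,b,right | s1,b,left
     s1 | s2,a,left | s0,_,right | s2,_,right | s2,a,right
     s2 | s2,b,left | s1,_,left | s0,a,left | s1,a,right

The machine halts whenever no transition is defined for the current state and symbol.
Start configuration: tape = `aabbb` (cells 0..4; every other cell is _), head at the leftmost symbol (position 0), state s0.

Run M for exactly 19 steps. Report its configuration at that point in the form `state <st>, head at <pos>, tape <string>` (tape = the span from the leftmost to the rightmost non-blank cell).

s0 | ___[a]abbb   read a → write a, move left, go to s2
s2 | __[_]aabbb   read _ → write a, move right, go to s1
s1 | __a[a]abbb   read a → write a, move left, go to s2
s2 | __[a]aabbb   read a → write b, move left, go to s2
s2 | _[_]baabbb   read _ → write a, move right, go to s1
s1 | _a[b]aabbb   read b → write _, move right, go to s0
s0 | _a_[a]abbb   read a → write a, move left, go to s2
s2 | _a[_]aabbb   read _ → write a, move right, go to s1
s1 | _aa[a]abbb   read a → write a, move left, go to s2
s2 | _a[a]aabbb   read a → write b, move left, go to s2
s2 | _[a]baabbb   read a → write b, move left, go to s2
s2 | [_]bbaabbb   read _ → write a, move right, go to s1
s1 | a[b]baabbb   read b → write _, move right, go to s0
s0 | a_[b]aabbb   read b → write b, move right, go to s0
s0 | a_b[a]abbb   read a → write a, move left, go to s2
s2 | a_[b]aabbb   read b → write _, move left, go to s1
s1 | a[_]_aabbb   read _ → write a, move right, go to s2
s2 | aa[_]aabbb   read _ → write a, move right, go to s1
s1 | aaa[a]abbb   read a → write a, move left, go to s2
s2 | aa[a]aabbb
After 19 steps: state s2, head at -1, tape aaaaabbb.

state s2, head at -1, tape aaaaabbb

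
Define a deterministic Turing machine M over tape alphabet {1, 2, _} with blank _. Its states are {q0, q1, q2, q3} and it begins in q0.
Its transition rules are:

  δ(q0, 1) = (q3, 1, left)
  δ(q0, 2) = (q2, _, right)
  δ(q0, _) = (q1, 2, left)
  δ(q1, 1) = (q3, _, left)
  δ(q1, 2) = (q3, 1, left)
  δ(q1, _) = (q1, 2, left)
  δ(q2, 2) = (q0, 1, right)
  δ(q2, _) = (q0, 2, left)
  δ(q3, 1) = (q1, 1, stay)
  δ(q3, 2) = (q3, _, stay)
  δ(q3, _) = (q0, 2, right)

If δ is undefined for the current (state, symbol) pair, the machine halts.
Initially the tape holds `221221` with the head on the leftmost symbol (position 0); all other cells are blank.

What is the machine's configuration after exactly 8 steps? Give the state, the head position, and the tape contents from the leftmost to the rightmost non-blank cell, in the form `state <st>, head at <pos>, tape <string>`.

state q3, head at -1, tape 121221

q0 | _[2]21221   read 2 → write _, move right, go to q2
q2 | __[2]1221   read 2 → write 1, move right, go to q0
q0 | __1[1]221   read 1 → write 1, move left, go to q3
q3 | __[1]1221   read 1 → write 1, move stay, go to q1
q1 | __[1]1221   read 1 → write _, move left, go to q3
q3 | _[_]_1221   read _ → write 2, move right, go to q0
q0 | _2[_]1221   read _ → write 2, move left, go to q1
q1 | _[2]21221   read 2 → write 1, move left, go to q3
q3 | [_]121221
After 8 steps: state q3, head at -1, tape 121221.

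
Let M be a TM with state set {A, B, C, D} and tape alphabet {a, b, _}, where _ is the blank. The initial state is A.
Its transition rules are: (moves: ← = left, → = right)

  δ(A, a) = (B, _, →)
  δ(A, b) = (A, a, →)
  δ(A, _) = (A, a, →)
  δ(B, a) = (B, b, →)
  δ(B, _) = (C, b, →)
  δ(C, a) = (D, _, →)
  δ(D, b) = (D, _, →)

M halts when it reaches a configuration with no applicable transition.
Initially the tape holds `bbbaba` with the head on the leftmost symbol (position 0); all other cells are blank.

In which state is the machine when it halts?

state=A head=0 tape=[b]bbaba   (A,b)→(A,a,→)
state=A head=1 tape=a[b]baba   (A,b)→(A,a,→)
state=A head=2 tape=aa[b]aba   (A,b)→(A,a,→)
state=A head=3 tape=aaa[a]ba   (A,a)→(B,_,→)
state=B head=4 tape=aaa_[b]a
No transition is defined for (B, b); M halts in state B.

B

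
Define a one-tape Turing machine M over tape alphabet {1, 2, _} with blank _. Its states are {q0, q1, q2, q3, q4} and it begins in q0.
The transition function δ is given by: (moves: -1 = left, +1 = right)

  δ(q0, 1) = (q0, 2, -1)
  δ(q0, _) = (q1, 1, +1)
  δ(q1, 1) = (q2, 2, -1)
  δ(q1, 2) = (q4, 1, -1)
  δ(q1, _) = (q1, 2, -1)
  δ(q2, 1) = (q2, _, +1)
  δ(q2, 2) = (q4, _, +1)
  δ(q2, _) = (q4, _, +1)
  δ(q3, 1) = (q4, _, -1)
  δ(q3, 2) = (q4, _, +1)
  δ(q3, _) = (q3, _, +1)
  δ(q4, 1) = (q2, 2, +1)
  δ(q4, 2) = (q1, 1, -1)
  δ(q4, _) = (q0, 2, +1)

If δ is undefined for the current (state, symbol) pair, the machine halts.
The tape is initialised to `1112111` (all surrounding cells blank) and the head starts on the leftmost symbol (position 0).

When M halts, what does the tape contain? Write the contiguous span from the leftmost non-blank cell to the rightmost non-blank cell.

state=q0 head=0 tape=_[1]112111____   (q0,1)→(q0,2,-1)
state=q0 head=-1 tape=[_]2112111____   (q0,_)→(q1,1,+1)
state=q1 head=0 tape=1[2]112111____   (q1,2)→(q4,1,-1)
state=q4 head=-1 tape=[1]1112111____   (q4,1)→(q2,2,+1)
state=q2 head=0 tape=2[1]112111____   (q2,1)→(q2,_,+1)
state=q2 head=1 tape=2_[1]12111____   (q2,1)→(q2,_,+1)
state=q2 head=2 tape=2__[1]2111____   (q2,1)→(q2,_,+1)
state=q2 head=3 tape=2___[2]111____   (q2,2)→(q4,_,+1)
state=q4 head=4 tape=2____[1]11____   (q4,1)→(q2,2,+1)
state=q2 head=5 tape=2____2[1]1____   (q2,1)→(q2,_,+1)
state=q2 head=6 tape=2____2_[1]____   (q2,1)→(q2,_,+1)
state=q2 head=7 tape=2____2__[_]___   (q2,_)→(q4,_,+1)
state=q4 head=8 tape=2____2___[_]__   (q4,_)→(q0,2,+1)
state=q0 head=9 tape=2____2___2[_]_   (q0,_)→(q1,1,+1)
state=q1 head=10 tape=2____2___21[_]   (q1,_)→(q1,2,-1)
state=q1 head=9 tape=2____2___2[1]2   (q1,1)→(q2,2,-1)
state=q2 head=8 tape=2____2___[2]22   (q2,2)→(q4,_,+1)
state=q4 head=9 tape=2____2____[2]2   (q4,2)→(q1,1,-1)
state=q1 head=8 tape=2____2___[_]12   (q1,_)→(q1,2,-1)
state=q1 head=7 tape=2____2__[_]212   (q1,_)→(q1,2,-1)
state=q1 head=6 tape=2____2_[_]2212   (q1,_)→(q1,2,-1)
state=q1 head=5 tape=2____2[_]22212   (q1,_)→(q1,2,-1)
state=q1 head=4 tape=2____[2]222212   (q1,2)→(q4,1,-1)
state=q4 head=3 tape=2___[_]1222212   (q4,_)→(q0,2,+1)
state=q0 head=4 tape=2___2[1]222212   (q0,1)→(q0,2,-1)
state=q0 head=3 tape=2___[2]2222212
The non-blank tape span at halt is 2___22222212.

2___22222212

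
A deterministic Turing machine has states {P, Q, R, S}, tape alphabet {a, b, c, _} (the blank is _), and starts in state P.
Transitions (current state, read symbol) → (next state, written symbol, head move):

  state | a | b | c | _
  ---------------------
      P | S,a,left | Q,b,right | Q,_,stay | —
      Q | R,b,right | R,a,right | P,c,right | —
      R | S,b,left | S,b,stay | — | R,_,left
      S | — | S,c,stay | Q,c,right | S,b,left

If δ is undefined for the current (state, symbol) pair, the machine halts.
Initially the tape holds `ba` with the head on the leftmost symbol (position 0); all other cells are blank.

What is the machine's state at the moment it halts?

Q

state=P head=0 tape=[b]a_   (P,b)→(Q,b,right)
state=Q head=1 tape=b[a]_   (Q,a)→(R,b,right)
state=R head=2 tape=bb[_]   (R,_)→(R,_,left)
state=R head=1 tape=b[b]_   (R,b)→(S,b,stay)
state=S head=1 tape=b[b]_   (S,b)→(S,c,stay)
state=S head=1 tape=b[c]_   (S,c)→(Q,c,right)
state=Q head=2 tape=bc[_]
No transition is defined for (Q, _); M halts in state Q.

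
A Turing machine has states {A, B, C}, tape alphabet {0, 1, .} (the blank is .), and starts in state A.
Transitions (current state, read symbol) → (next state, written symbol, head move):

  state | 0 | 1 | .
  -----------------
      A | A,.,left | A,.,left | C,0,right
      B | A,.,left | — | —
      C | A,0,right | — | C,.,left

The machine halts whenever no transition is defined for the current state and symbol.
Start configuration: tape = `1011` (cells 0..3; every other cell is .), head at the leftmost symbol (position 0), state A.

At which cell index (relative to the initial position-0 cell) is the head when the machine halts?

3

state=A head=0 tape=..[1]011   (A,1)→(A,.,left)
state=A head=-1 tape=.[.].011   (A,.)→(C,0,right)
state=C head=0 tape=.0[.]011   (C,.)→(C,.,left)
state=C head=-1 tape=.[0].011   (C,0)→(A,0,right)
state=A head=0 tape=.0[.]011   (A,.)→(C,0,right)
state=C head=1 tape=.00[0]11   (C,0)→(A,0,right)
state=A head=2 tape=.000[1]1   (A,1)→(A,.,left)
state=A head=1 tape=.00[0].1   (A,0)→(A,.,left)
state=A head=0 tape=.0[0]..1   (A,0)→(A,.,left)
state=A head=-1 tape=.[0]...1   (A,0)→(A,.,left)
state=A head=-2 tape=[.]....1   (A,.)→(C,0,right)
state=C head=-1 tape=0[.]...1   (C,.)→(C,.,left)
state=C head=-2 tape=[0]....1   (C,0)→(A,0,right)
state=A head=-1 tape=0[.]...1   (A,.)→(C,0,right)
state=C head=0 tape=00[.]..1   (C,.)→(C,.,left)
state=C head=-1 tape=0[0]...1   (C,0)→(A,0,right)
state=A head=0 tape=00[.]..1   (A,.)→(C,0,right)
state=C head=1 tape=000[.].1   (C,.)→(C,.,left)
state=C head=0 tape=00[0]..1   (C,0)→(A,0,right)
state=A head=1 tape=000[.].1   (A,.)→(C,0,right)
state=C head=2 tape=0000[.]1   (C,.)→(C,.,left)
state=C head=1 tape=000[0].1   (C,0)→(A,0,right)
state=A head=2 tape=0000[.]1   (A,.)→(C,0,right)
state=C head=3 tape=00000[1]
At halt the head is at cell 3.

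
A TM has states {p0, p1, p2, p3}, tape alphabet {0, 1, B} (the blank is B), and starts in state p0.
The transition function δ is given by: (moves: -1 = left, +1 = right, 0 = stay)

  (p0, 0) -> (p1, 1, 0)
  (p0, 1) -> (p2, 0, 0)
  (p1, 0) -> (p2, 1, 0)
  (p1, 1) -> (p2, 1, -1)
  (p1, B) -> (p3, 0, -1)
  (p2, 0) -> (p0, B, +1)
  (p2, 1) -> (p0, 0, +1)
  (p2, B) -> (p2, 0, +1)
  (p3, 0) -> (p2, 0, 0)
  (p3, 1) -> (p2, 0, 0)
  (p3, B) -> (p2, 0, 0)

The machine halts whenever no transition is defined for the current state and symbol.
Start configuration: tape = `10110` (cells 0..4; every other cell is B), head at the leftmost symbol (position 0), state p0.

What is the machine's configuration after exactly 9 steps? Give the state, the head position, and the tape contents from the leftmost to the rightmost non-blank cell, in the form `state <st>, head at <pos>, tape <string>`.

state=p0 head=0 tape=[1]0110   (p0,1)→(p2,0,0)
state=p2 head=0 tape=[0]0110   (p2,0)→(p0,B,+1)
state=p0 head=1 tape=B[0]110   (p0,0)→(p1,1,0)
state=p1 head=1 tape=B[1]110   (p1,1)→(p2,1,-1)
state=p2 head=0 tape=[B]1110   (p2,B)→(p2,0,+1)
state=p2 head=1 tape=0[1]110   (p2,1)→(p0,0,+1)
state=p0 head=2 tape=00[1]10   (p0,1)→(p2,0,0)
state=p2 head=2 tape=00[0]10   (p2,0)→(p0,B,+1)
state=p0 head=3 tape=00B[1]0   (p0,1)→(p2,0,0)
state=p2 head=3 tape=00B[0]0
After 9 steps: state p2, head at 3, tape 00B00.

state p2, head at 3, tape 00B00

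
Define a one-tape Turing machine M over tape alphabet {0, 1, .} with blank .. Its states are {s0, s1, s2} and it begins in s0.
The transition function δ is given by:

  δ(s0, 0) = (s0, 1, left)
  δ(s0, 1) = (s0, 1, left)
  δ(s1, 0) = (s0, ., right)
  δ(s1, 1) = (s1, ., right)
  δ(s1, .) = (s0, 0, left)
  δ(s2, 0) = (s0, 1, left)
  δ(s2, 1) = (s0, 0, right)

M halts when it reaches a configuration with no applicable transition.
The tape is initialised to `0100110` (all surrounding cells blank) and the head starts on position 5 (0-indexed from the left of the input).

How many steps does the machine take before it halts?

state=s0 head=5 tape=.01001[1]0   (s0,1)→(s0,1,left)
state=s0 head=4 tape=.0100[1]10   (s0,1)→(s0,1,left)
state=s0 head=3 tape=.010[0]110   (s0,0)→(s0,1,left)
state=s0 head=2 tape=.01[0]1110   (s0,0)→(s0,1,left)
state=s0 head=1 tape=.0[1]11110   (s0,1)→(s0,1,left)
state=s0 head=0 tape=.[0]111110   (s0,0)→(s0,1,left)
state=s0 head=-1 tape=[.]1111110
M halts after 6 transitions.

6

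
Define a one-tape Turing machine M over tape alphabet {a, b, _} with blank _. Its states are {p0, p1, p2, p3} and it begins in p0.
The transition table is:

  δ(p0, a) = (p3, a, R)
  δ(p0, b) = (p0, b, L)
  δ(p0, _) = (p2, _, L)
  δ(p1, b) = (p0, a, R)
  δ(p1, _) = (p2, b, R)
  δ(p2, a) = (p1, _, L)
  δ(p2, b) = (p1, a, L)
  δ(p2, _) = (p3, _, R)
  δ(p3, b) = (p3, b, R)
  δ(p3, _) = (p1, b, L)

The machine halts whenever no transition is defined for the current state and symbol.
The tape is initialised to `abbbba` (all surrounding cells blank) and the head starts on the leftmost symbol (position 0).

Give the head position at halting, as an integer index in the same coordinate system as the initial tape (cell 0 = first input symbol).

p0 | [a]bbbba   read a → write a, move R, go to p3
p3 | a[b]bbba   read b → write b, move R, go to p3
p3 | ab[b]bba   read b → write b, move R, go to p3
p3 | abb[b]ba   read b → write b, move R, go to p3
p3 | abbb[b]a   read b → write b, move R, go to p3
p3 | abbbb[a]
At halt the head is at cell 5.

5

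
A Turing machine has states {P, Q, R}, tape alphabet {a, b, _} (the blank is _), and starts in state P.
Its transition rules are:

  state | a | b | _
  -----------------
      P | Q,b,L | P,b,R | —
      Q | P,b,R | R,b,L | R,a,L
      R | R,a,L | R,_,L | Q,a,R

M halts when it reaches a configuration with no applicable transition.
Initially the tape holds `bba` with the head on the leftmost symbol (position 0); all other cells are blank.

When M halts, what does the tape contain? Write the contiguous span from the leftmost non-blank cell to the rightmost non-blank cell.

abbbbb

P | ___[b]ba_   read b → write b, move R, go to P
P | ___b[b]a_   read b → write b, move R, go to P
P | ___bb[a]_   read a → write b, move L, go to Q
Q | ___b[b]b_   read b → write b, move L, go to R
R | ___[b]bb_   read b → write _, move L, go to R
R | __[_]_bb_   read _ → write a, move R, go to Q
Q | __a[_]bb_   read _ → write a, move L, go to R
R | __[a]abb_   read a → write a, move L, go to R
R | _[_]aabb_   read _ → write a, move R, go to Q
Q | _a[a]abb_   read a → write b, move R, go to P
P | _ab[a]bb_   read a → write b, move L, go to Q
Q | _a[b]bbb_   read b → write b, move L, go to R
R | _[a]bbbb_   read a → write a, move L, go to R
R | [_]abbbb_   read _ → write a, move R, go to Q
Q | a[a]bbbb_   read a → write b, move R, go to P
P | ab[b]bbb_   read b → write b, move R, go to P
P | abb[b]bb_   read b → write b, move R, go to P
P | abbb[b]b_   read b → write b, move R, go to P
P | abbbb[b]_   read b → write b, move R, go to P
P | abbbbb[_]
The non-blank tape span at halt is abbbbb.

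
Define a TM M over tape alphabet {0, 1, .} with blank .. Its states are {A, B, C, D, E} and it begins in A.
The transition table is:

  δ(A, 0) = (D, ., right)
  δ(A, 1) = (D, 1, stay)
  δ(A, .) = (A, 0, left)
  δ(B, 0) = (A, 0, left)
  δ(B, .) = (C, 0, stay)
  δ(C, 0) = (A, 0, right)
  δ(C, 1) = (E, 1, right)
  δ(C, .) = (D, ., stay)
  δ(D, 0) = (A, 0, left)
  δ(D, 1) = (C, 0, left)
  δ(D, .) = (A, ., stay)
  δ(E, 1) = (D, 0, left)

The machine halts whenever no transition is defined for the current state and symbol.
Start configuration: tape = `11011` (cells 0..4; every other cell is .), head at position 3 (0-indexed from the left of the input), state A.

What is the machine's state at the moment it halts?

E

state=A head=3 tape=110[1]1   (A,1)→(D,1,stay)
state=D head=3 tape=110[1]1   (D,1)→(C,0,left)
state=C head=2 tape=11[0]01   (C,0)→(A,0,right)
state=A head=3 tape=110[0]1   (A,0)→(D,.,right)
state=D head=4 tape=110.[1]   (D,1)→(C,0,left)
state=C head=3 tape=110[.]0   (C,.)→(D,.,stay)
state=D head=3 tape=110[.]0   (D,.)→(A,.,stay)
state=A head=3 tape=110[.]0   (A,.)→(A,0,left)
state=A head=2 tape=11[0]00   (A,0)→(D,.,right)
state=D head=3 tape=11.[0]0   (D,0)→(A,0,left)
state=A head=2 tape=11[.]00   (A,.)→(A,0,left)
state=A head=1 tape=1[1]000   (A,1)→(D,1,stay)
state=D head=1 tape=1[1]000   (D,1)→(C,0,left)
state=C head=0 tape=[1]0000   (C,1)→(E,1,right)
state=E head=1 tape=1[0]000
No transition is defined for (E, 0); M halts in state E.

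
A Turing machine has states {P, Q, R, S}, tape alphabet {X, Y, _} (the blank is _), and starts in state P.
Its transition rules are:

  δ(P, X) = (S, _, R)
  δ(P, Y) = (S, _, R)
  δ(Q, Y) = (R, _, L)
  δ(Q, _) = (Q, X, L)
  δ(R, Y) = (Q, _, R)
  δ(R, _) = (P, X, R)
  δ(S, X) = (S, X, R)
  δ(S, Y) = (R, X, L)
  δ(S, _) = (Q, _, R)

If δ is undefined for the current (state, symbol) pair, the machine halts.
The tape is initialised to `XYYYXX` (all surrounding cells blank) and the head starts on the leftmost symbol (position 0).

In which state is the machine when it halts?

Q

state=P head=0 tape=[X]YYYXX__   (P,X)→(S,_,R)
state=S head=1 tape=_[Y]YYXX__   (S,Y)→(R,X,L)
state=R head=0 tape=[_]XYYXX__   (R,_)→(P,X,R)
state=P head=1 tape=X[X]YYXX__   (P,X)→(S,_,R)
state=S head=2 tape=X_[Y]YXX__   (S,Y)→(R,X,L)
state=R head=1 tape=X[_]XYXX__   (R,_)→(P,X,R)
state=P head=2 tape=XX[X]YXX__   (P,X)→(S,_,R)
state=S head=3 tape=XX_[Y]XX__   (S,Y)→(R,X,L)
state=R head=2 tape=XX[_]XXX__   (R,_)→(P,X,R)
state=P head=3 tape=XXX[X]XX__   (P,X)→(S,_,R)
state=S head=4 tape=XXX_[X]X__   (S,X)→(S,X,R)
state=S head=5 tape=XXX_X[X]__   (S,X)→(S,X,R)
state=S head=6 tape=XXX_XX[_]_   (S,_)→(Q,_,R)
state=Q head=7 tape=XXX_XX_[_]   (Q,_)→(Q,X,L)
state=Q head=6 tape=XXX_XX[_]X   (Q,_)→(Q,X,L)
state=Q head=5 tape=XXX_X[X]XX
No transition is defined for (Q, X); M halts in state Q.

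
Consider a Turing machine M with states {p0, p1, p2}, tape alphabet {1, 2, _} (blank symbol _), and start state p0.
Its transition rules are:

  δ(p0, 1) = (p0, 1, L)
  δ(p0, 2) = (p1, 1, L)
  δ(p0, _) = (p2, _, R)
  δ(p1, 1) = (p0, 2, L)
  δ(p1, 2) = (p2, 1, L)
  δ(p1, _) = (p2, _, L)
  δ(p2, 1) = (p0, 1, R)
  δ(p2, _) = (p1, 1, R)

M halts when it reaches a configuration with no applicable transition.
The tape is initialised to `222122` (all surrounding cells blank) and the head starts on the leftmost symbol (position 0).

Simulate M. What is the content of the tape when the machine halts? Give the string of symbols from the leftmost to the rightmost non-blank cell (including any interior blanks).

1_212122

p0 | __[2]22122   read 2 → write 1, move L, go to p1
p1 | _[_]122122   read _ → write _, move L, go to p2
p2 | [_]_122122   read _ → write 1, move R, go to p1
p1 | 1[_]122122   read _ → write _, move L, go to p2
p2 | [1]_122122   read 1 → write 1, move R, go to p0
p0 | 1[_]122122   read _ → write _, move R, go to p2
p2 | 1_[1]22122   read 1 → write 1, move R, go to p0
p0 | 1_1[2]2122   read 2 → write 1, move L, go to p1
p1 | 1_[1]12122   read 1 → write 2, move L, go to p0
p0 | 1[_]212122   read _ → write _, move R, go to p2
p2 | 1_[2]12122
The non-blank tape span at halt is 1_212122.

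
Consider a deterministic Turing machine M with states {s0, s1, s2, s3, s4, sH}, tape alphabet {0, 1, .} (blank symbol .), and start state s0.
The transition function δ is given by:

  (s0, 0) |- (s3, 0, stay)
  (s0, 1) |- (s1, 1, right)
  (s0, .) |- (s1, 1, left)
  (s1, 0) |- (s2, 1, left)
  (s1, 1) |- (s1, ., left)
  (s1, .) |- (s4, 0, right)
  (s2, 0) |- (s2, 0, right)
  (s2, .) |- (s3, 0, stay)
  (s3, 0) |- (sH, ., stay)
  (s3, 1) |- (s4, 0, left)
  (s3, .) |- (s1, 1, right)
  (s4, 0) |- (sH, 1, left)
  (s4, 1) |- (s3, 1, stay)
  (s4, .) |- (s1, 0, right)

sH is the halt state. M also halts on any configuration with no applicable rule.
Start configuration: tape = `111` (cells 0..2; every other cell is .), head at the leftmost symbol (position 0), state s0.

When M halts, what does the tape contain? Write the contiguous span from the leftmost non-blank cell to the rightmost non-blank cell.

0010

s0 | .[1]11   read 1 → write 1, move right, go to s1
s1 | .1[1]1   read 1 → write ., move left, go to s1
s1 | .[1].1   read 1 → write ., move left, go to s1
s1 | [.]..1   read . → write 0, move right, go to s4
s4 | 0[.].1   read . → write 0, move right, go to s1
s1 | 00[.]1   read . → write 0, move right, go to s4
s4 | 000[1]   read 1 → write 1, move stay, go to s3
s3 | 000[1]   read 1 → write 0, move left, go to s4
s4 | 00[0]0   read 0 → write 1, move left, go to sH
sH | 0[0]10
The non-blank tape span at halt is 0010.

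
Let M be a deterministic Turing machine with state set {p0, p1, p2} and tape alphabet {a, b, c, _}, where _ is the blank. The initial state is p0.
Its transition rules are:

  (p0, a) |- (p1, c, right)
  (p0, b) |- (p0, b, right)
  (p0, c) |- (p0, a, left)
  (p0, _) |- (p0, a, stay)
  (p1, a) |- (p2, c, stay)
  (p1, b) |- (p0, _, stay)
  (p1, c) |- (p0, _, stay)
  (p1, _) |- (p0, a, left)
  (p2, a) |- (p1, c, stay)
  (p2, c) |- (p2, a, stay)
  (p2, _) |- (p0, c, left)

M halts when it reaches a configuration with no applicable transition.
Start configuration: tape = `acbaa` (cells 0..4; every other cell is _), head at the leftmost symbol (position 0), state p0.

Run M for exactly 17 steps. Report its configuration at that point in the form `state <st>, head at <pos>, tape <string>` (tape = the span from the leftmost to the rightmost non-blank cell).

state p0, head at 4, tape cccc

state=p0 head=0 tape=[a]cbaa   (p0,a)→(p1,c,right)
state=p1 head=1 tape=c[c]baa   (p1,c)→(p0,_,stay)
state=p0 head=1 tape=c[_]baa   (p0,_)→(p0,a,stay)
state=p0 head=1 tape=c[a]baa   (p0,a)→(p1,c,right)
state=p1 head=2 tape=cc[b]aa   (p1,b)→(p0,_,stay)
state=p0 head=2 tape=cc[_]aa   (p0,_)→(p0,a,stay)
state=p0 head=2 tape=cc[a]aa   (p0,a)→(p1,c,right)
state=p1 head=3 tape=ccc[a]a   (p1,a)→(p2,c,stay)
state=p2 head=3 tape=ccc[c]a   (p2,c)→(p2,a,stay)
state=p2 head=3 tape=ccc[a]a   (p2,a)→(p1,c,stay)
state=p1 head=3 tape=ccc[c]a   (p1,c)→(p0,_,stay)
state=p0 head=3 tape=ccc[_]a   (p0,_)→(p0,a,stay)
state=p0 head=3 tape=ccc[a]a   (p0,a)→(p1,c,right)
state=p1 head=4 tape=cccc[a]   (p1,a)→(p2,c,stay)
state=p2 head=4 tape=cccc[c]   (p2,c)→(p2,a,stay)
state=p2 head=4 tape=cccc[a]   (p2,a)→(p1,c,stay)
state=p1 head=4 tape=cccc[c]   (p1,c)→(p0,_,stay)
state=p0 head=4 tape=cccc[_]
After 17 steps: state p0, head at 4, tape cccc.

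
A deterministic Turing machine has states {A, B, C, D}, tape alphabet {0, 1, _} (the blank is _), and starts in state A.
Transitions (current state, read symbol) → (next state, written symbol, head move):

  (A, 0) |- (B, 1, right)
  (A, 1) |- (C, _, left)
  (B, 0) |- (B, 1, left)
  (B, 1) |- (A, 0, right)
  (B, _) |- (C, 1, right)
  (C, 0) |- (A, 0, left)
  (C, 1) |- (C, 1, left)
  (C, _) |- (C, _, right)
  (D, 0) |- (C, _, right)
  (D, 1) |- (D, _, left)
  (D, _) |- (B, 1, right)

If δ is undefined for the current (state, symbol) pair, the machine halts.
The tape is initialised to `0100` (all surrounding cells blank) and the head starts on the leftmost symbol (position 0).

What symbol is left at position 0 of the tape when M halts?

A | _[0]100   read 0 → write 1, move right, go to B
B | _1[1]00   read 1 → write 0, move right, go to A
A | _10[0]0   read 0 → write 1, move right, go to B
B | _101[0]   read 0 → write 1, move left, go to B
B | _10[1]1   read 1 → write 0, move right, go to A
A | _100[1]   read 1 → write _, move left, go to C
C | _10[0]_   read 0 → write 0, move left, go to A
A | _1[0]0_   read 0 → write 1, move right, go to B
B | _11[0]_   read 0 → write 1, move left, go to B
B | _1[1]1_   read 1 → write 0, move right, go to A
A | _10[1]_   read 1 → write _, move left, go to C
C | _1[0]__   read 0 → write 0, move left, go to A
A | _[1]0__   read 1 → write _, move left, go to C
C | [_]_0__   read _ → write _, move right, go to C
C | _[_]0__   read _ → write _, move right, go to C
C | __[0]__   read 0 → write 0, move left, go to A
A | _[_]0__
Cell 0 holds _ when M halts.

_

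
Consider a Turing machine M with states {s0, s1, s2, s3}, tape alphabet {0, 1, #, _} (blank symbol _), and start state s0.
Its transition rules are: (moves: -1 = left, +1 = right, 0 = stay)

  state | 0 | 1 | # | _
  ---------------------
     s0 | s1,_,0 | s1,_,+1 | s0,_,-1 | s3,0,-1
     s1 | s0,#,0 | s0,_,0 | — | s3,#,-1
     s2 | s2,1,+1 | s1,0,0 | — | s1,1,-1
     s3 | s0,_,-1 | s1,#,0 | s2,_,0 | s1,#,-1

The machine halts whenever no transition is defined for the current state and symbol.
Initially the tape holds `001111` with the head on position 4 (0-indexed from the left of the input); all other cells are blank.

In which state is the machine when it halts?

s1

s0 | 0011[1]1   read 1 → write _, move +1, go to s1
s1 | 0011_[1]   read 1 → write _, move 0, go to s0
s0 | 0011_[_]   read _ → write 0, move -1, go to s3
s3 | 0011[_]0   read _ → write #, move -1, go to s1
s1 | 001[1]#0   read 1 → write _, move 0, go to s0
s0 | 001[_]#0   read _ → write 0, move -1, go to s3
s3 | 00[1]0#0   read 1 → write #, move 0, go to s1
s1 | 00[#]0#0
No transition is defined for (s1, #); M halts in state s1.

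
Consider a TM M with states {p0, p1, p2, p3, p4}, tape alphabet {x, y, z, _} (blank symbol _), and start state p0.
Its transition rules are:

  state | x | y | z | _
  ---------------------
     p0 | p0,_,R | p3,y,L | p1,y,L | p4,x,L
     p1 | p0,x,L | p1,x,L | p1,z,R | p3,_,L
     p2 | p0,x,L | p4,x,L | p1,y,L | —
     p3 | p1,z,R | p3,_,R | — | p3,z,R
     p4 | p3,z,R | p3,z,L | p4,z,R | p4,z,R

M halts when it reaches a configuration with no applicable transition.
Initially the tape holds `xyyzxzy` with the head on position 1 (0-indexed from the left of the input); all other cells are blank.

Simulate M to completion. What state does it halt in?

p0 | __x[y]yzxzy   read y → write y, move L, go to p3
p3 | __[x]yyzxzy   read x → write z, move R, go to p1
p1 | __z[y]yzxzy   read y → write x, move L, go to p1
p1 | __[z]xyzxzy   read z → write z, move R, go to p1
p1 | __z[x]yzxzy   read x → write x, move L, go to p0
p0 | __[z]xyzxzy   read z → write y, move L, go to p1
p1 | _[_]yxyzxzy   read _ → write _, move L, go to p3
p3 | [_]_yxyzxzy   read _ → write z, move R, go to p3
p3 | z[_]yxyzxzy   read _ → write z, move R, go to p3
p3 | zz[y]xyzxzy   read y → write _, move R, go to p3
p3 | zz_[x]yzxzy   read x → write z, move R, go to p1
p1 | zz_z[y]zxzy   read y → write x, move L, go to p1
p1 | zz_[z]xzxzy   read z → write z, move R, go to p1
p1 | zz_z[x]zxzy   read x → write x, move L, go to p0
p0 | zz_[z]xzxzy   read z → write y, move L, go to p1
p1 | zz[_]yxzxzy   read _ → write _, move L, go to p3
p3 | z[z]_yxzxzy
No transition is defined for (p3, z); M halts in state p3.

p3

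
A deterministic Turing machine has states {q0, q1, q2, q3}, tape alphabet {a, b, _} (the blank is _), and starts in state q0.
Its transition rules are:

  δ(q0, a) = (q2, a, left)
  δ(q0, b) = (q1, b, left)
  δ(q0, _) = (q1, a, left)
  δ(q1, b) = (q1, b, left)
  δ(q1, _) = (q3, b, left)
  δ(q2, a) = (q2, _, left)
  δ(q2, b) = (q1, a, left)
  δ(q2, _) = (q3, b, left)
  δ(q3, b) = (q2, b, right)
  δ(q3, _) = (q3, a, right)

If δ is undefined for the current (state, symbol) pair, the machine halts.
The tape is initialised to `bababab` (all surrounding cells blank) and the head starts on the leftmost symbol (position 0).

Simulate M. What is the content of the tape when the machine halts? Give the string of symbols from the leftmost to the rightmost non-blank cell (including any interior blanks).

abaababab

state=q0 head=0 tape=__[b]ababab   (q0,b)→(q1,b,left)
state=q1 head=-1 tape=_[_]bababab   (q1,_)→(q3,b,left)
state=q3 head=-2 tape=[_]bbababab   (q3,_)→(q3,a,right)
state=q3 head=-1 tape=a[b]bababab   (q3,b)→(q2,b,right)
state=q2 head=0 tape=ab[b]ababab   (q2,b)→(q1,a,left)
state=q1 head=-1 tape=a[b]aababab   (q1,b)→(q1,b,left)
state=q1 head=-2 tape=[a]baababab
The non-blank tape span at halt is abaababab.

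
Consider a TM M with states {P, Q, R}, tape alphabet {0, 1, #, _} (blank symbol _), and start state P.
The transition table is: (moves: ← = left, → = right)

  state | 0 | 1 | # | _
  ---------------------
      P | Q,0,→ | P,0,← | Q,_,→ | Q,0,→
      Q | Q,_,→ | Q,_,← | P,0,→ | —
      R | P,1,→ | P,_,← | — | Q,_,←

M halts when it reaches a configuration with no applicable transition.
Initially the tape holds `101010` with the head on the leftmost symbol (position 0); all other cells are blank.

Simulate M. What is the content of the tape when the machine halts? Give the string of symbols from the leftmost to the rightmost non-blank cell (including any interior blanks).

0___010

state=P head=0 tape=_[1]01010   (P,1)→(P,0,←)
state=P head=-1 tape=[_]001010   (P,_)→(Q,0,→)
state=Q head=0 tape=0[0]01010   (Q,0)→(Q,_,→)
state=Q head=1 tape=0_[0]1010   (Q,0)→(Q,_,→)
state=Q head=2 tape=0__[1]010   (Q,1)→(Q,_,←)
state=Q head=1 tape=0_[_]_010
The non-blank tape span at halt is 0___010.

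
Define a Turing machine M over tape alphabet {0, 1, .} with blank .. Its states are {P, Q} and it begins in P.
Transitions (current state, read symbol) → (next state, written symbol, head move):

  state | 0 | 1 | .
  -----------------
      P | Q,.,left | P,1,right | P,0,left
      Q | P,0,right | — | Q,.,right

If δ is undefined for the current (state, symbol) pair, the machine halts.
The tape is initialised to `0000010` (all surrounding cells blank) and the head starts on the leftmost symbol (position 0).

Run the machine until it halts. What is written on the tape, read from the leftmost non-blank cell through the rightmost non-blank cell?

01

P | .[0]000010   read 0 → write ., move left, go to Q
Q | [.].000010   read . → write ., move right, go to Q
Q | .[.]000010   read . → write ., move right, go to Q
Q | ..[0]00010   read 0 → write 0, move right, go to P
P | ..0[0]0010   read 0 → write ., move left, go to Q
Q | ..[0].0010   read 0 → write 0, move right, go to P
P | ..0[.]0010   read . → write 0, move left, go to P
P | ..[0]00010   read 0 → write ., move left, go to Q
Q | .[.].00010   read . → write ., move right, go to Q
Q | ..[.]00010   read . → write ., move right, go to Q
Q | ...[0]0010   read 0 → write 0, move right, go to P
P | ...0[0]010   read 0 → write ., move left, go to Q
Q | ...[0].010   read 0 → write 0, move right, go to P
P | ...0[.]010   read . → write 0, move left, go to P
P | ...[0]0010   read 0 → write ., move left, go to Q
Q | ..[.].0010   read . → write ., move right, go to Q
Q | ...[.]0010   read . → write ., move right, go to Q
Q | ....[0]010   read 0 → write 0, move right, go to P
P | ....0[0]10   read 0 → write ., move left, go to Q
Q | ....[0].10   read 0 → write 0, move right, go to P
P | ....0[.]10   read . → write 0, move left, go to P
P | ....[0]010   read 0 → write ., move left, go to Q
Q | ...[.].010   read . → write ., move right, go to Q
Q | ....[.]010   read . → write ., move right, go to Q
Q | .....[0]10   read 0 → write 0, move right, go to P
P | .....0[1]0   read 1 → write 1, move right, go to P
P | .....01[0]   read 0 → write ., move left, go to Q
Q | .....0[1].
The non-blank tape span at halt is 01.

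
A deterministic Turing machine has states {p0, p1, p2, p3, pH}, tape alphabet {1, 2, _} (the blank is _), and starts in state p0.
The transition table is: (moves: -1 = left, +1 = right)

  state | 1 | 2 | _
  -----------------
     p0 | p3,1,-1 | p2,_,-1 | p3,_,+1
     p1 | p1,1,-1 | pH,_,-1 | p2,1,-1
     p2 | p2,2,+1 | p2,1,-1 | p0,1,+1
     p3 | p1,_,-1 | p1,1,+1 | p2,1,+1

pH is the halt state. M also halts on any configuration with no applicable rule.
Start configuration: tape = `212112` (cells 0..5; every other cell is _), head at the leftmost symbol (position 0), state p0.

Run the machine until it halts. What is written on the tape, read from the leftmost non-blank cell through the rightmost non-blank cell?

p0 | _[2]12112   read 2 → write _, move -1, go to p2
p2 | [_]_12112   read _ → write 1, move +1, go to p0
p0 | 1[_]12112   read _ → write _, move +1, go to p3
p3 | 1_[1]2112   read 1 → write _, move -1, go to p1
p1 | 1[_]_2112   read _ → write 1, move -1, go to p2
p2 | [1]1_2112   read 1 → write 2, move +1, go to p2
p2 | 2[1]_2112   read 1 → write 2, move +1, go to p2
p2 | 22[_]2112   read _ → write 1, move +1, go to p0
p0 | 221[2]112   read 2 → write _, move -1, go to p2
p2 | 22[1]_112   read 1 → write 2, move +1, go to p2
p2 | 222[_]112   read _ → write 1, move +1, go to p0
p0 | 2221[1]12   read 1 → write 1, move -1, go to p3
p3 | 222[1]112   read 1 → write _, move -1, go to p1
p1 | 22[2]_112   read 2 → write _, move -1, go to pH
pH | 2[2]__112
The non-blank tape span at halt is 22__112.

22__112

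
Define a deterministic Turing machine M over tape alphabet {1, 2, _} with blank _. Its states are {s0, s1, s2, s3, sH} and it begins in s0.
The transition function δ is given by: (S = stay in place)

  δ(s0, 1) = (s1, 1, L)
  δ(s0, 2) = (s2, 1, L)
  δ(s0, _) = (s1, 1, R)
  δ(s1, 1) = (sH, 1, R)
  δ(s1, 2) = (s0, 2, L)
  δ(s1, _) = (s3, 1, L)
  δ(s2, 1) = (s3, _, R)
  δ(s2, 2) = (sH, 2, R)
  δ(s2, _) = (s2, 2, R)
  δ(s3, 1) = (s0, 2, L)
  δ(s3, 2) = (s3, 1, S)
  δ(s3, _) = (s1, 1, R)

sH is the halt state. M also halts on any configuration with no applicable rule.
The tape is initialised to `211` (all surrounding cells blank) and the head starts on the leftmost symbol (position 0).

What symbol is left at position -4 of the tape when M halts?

s0 | ____[2]11   read 2 → write 1, move L, go to s2
s2 | ___[_]111   read _ → write 2, move R, go to s2
s2 | ___2[1]11   read 1 → write _, move R, go to s3
s3 | ___2_[1]1   read 1 → write 2, move L, go to s0
s0 | ___2[_]21   read _ → write 1, move R, go to s1
s1 | ___21[2]1   read 2 → write 2, move L, go to s0
s0 | ___2[1]21   read 1 → write 1, move L, go to s1
s1 | ___[2]121   read 2 → write 2, move L, go to s0
s0 | __[_]2121   read _ → write 1, move R, go to s1
s1 | __1[2]121   read 2 → write 2, move L, go to s0
s0 | __[1]2121   read 1 → write 1, move L, go to s1
s1 | _[_]12121   read _ → write 1, move L, go to s3
s3 | [_]112121   read _ → write 1, move R, go to s1
s1 | 1[1]12121   read 1 → write 1, move R, go to sH
sH | 11[1]2121
Cell -4 holds 1 when M halts.

1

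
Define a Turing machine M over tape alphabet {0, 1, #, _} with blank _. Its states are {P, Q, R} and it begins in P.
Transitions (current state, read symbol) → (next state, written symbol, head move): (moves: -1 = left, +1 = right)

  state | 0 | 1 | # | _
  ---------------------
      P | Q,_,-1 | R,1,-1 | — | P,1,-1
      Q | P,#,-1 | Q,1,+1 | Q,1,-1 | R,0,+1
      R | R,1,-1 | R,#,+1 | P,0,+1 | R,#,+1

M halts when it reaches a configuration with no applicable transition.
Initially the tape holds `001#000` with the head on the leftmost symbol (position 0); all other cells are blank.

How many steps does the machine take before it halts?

P | __[0]01#000   read 0 → write _, move -1, go to Q
Q | _[_]_01#000   read _ → write 0, move +1, go to R
R | _0[_]01#000   read _ → write #, move +1, go to R
R | _0#[0]1#000   read 0 → write 1, move -1, go to R
R | _0[#]11#000   read # → write 0, move +1, go to P
P | _00[1]1#000   read 1 → write 1, move -1, go to R
R | _0[0]11#000   read 0 → write 1, move -1, go to R
R | _[0]111#000   read 0 → write 1, move -1, go to R
R | [_]1111#000   read _ → write #, move +1, go to R
R | #[1]111#000   read 1 → write #, move +1, go to R
R | ##[1]11#000   read 1 → write #, move +1, go to R
R | ###[1]1#000   read 1 → write #, move +1, go to R
R | ####[1]#000   read 1 → write #, move +1, go to R
R | #####[#]000   read # → write 0, move +1, go to P
P | #####0[0]00   read 0 → write _, move -1, go to Q
Q | #####[0]_00   read 0 → write #, move -1, go to P
P | ####[#]#_00
M halts after 16 transitions.

16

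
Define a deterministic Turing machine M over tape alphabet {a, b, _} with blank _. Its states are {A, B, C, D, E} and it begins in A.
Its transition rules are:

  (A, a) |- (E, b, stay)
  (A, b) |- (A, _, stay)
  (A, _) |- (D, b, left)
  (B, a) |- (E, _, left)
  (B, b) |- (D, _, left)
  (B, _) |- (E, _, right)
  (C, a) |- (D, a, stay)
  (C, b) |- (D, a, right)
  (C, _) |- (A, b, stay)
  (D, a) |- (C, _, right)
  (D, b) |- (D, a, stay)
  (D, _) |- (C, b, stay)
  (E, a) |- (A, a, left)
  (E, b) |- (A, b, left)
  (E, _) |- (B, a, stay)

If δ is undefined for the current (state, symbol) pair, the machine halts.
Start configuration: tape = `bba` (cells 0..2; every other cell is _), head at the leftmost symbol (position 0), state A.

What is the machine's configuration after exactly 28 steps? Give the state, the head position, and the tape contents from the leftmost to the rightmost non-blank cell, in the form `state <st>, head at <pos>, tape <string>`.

state D, head at 5, tape a_aaaaa

state=A head=0 tape=_[b]ba___   (A,b)→(A,_,stay)
state=A head=0 tape=_[_]ba___   (A,_)→(D,b,left)
state=D head=-1 tape=[_]bba___   (D,_)→(C,b,stay)
state=C head=-1 tape=[b]bba___   (C,b)→(D,a,right)
state=D head=0 tape=a[b]ba___   (D,b)→(D,a,stay)
state=D head=0 tape=a[a]ba___   (D,a)→(C,_,right)
state=C head=1 tape=a_[b]a___   (C,b)→(D,a,right)
state=D head=2 tape=a_a[a]___   (D,a)→(C,_,right)
state=C head=3 tape=a_a_[_]__   (C,_)→(A,b,stay)
state=A head=3 tape=a_a_[b]__   (A,b)→(A,_,stay)
state=A head=3 tape=a_a_[_]__   (A,_)→(D,b,left)
state=D head=2 tape=a_a[_]b__   (D,_)→(C,b,stay)
state=C head=2 tape=a_a[b]b__   (C,b)→(D,a,right)
state=D head=3 tape=a_aa[b]__   (D,b)→(D,a,stay)
state=D head=3 tape=a_aa[a]__   (D,a)→(C,_,right)
state=C head=4 tape=a_aa_[_]_   (C,_)→(A,b,stay)
state=A head=4 tape=a_aa_[b]_   (A,b)→(A,_,stay)
state=A head=4 tape=a_aa_[_]_   (A,_)→(D,b,left)
state=D head=3 tape=a_aa[_]b_   (D,_)→(C,b,stay)
state=C head=3 tape=a_aa[b]b_   (C,b)→(D,a,right)
state=D head=4 tape=a_aaa[b]_   (D,b)→(D,a,stay)
state=D head=4 tape=a_aaa[a]_   (D,a)→(C,_,right)
state=C head=5 tape=a_aaa_[_]   (C,_)→(A,b,stay)
state=A head=5 tape=a_aaa_[b]   (A,b)→(A,_,stay)
state=A head=5 tape=a_aaa_[_]   (A,_)→(D,b,left)
state=D head=4 tape=a_aaa[_]b   (D,_)→(C,b,stay)
state=C head=4 tape=a_aaa[b]b   (C,b)→(D,a,right)
state=D head=5 tape=a_aaaa[b]   (D,b)→(D,a,stay)
state=D head=5 tape=a_aaaa[a]
After 28 steps: state D, head at 5, tape a_aaaaa.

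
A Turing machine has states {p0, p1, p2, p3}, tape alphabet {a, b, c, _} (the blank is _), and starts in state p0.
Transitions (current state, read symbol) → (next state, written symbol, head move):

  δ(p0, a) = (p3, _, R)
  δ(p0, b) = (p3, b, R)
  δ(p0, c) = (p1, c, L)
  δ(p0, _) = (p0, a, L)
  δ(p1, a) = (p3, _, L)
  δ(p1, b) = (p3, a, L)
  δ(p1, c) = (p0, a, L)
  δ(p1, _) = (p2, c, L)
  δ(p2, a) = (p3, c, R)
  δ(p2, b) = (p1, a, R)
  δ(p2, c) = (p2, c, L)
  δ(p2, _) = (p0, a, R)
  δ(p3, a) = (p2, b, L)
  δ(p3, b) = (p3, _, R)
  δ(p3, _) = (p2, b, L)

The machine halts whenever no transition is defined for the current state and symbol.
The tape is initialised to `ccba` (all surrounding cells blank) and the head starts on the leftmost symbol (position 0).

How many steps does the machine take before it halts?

17

state=p0 head=0 tape=____[c]cba   (p0,c)→(p1,c,L)
state=p1 head=-1 tape=___[_]ccba   (p1,_)→(p2,c,L)
state=p2 head=-2 tape=__[_]cccba   (p2,_)→(p0,a,R)
state=p0 head=-1 tape=__a[c]ccba   (p0,c)→(p1,c,L)
state=p1 head=-2 tape=__[a]cccba   (p1,a)→(p3,_,L)
state=p3 head=-3 tape=_[_]_cccba   (p3,_)→(p2,b,L)
state=p2 head=-4 tape=[_]b_cccba   (p2,_)→(p0,a,R)
state=p0 head=-3 tape=a[b]_cccba   (p0,b)→(p3,b,R)
state=p3 head=-2 tape=ab[_]cccba   (p3,_)→(p2,b,L)
state=p2 head=-3 tape=a[b]bcccba   (p2,b)→(p1,a,R)
state=p1 head=-2 tape=aa[b]cccba   (p1,b)→(p3,a,L)
state=p3 head=-3 tape=a[a]acccba   (p3,a)→(p2,b,L)
state=p2 head=-4 tape=[a]bacccba   (p2,a)→(p3,c,R)
state=p3 head=-3 tape=c[b]acccba   (p3,b)→(p3,_,R)
state=p3 head=-2 tape=c_[a]cccba   (p3,a)→(p2,b,L)
state=p2 head=-3 tape=c[_]bcccba   (p2,_)→(p0,a,R)
state=p0 head=-2 tape=ca[b]cccba   (p0,b)→(p3,b,R)
state=p3 head=-1 tape=cab[c]ccba
M halts after 17 transitions.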